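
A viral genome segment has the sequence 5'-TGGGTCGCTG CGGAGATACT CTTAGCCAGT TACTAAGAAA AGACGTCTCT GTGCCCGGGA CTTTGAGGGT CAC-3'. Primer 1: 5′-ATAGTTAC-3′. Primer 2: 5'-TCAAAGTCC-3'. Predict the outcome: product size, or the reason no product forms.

Primer 1 (ATAGTTAC) does not match the top strand, and its reverse complement GTAACTAT does not match either.
With no annealing site for primer 1, no amplification occurs.

No product — primer 1 has no binding site in the template.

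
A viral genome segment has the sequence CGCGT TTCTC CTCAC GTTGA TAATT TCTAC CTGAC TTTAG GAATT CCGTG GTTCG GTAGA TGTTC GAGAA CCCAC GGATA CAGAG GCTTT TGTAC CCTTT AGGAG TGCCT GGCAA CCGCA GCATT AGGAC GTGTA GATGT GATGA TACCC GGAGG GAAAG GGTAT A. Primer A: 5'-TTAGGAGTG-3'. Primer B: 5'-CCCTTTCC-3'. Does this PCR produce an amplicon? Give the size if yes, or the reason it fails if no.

Primer A (TTAGGAGTG) matches the top strand at positions 99–107; it acts as a forward primer.
Primer B's reverse complement is GGAAAGGG, matching the top strand at positions 155–162; it acts as a reverse primer.
The 3' ends face each other across positions 99–162, giving a 64 bp product.

Yes — a 64 bp product.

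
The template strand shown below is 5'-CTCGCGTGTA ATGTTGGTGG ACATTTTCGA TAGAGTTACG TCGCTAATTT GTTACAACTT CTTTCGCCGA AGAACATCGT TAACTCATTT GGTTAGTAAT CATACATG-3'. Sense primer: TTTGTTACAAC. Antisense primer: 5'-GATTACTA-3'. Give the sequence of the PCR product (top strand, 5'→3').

Scanning the template, TTTGTTACAAC occurs at positions 48–58; this primer anneals to the bottom strand there with its 3' end pointing downstream.
Taking the reverse complement of GATTACTA gives TAGTAATC, found at positions 94–101 on the template; the primer anneals here to the top strand with its 3' end pointing upstream.
The product is the template from position 48 through 101 (54 bp).

5'-TTTGTTACAACTTCTTTCGCCGAAGAACATCGTTAACTCATTTGGTTAGTAATC-3'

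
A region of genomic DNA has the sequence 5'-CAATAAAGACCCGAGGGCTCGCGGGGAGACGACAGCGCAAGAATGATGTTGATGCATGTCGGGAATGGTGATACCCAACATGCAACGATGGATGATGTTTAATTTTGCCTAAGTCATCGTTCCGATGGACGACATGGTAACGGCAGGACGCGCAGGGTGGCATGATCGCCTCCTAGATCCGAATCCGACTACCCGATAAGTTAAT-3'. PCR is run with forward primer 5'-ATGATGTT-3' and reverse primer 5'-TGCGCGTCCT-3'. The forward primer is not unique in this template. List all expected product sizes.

The forward primer ATGATGTT matches the top strand at positions 43–50, 92–99.
The reverse primer's reverse complement is AGGACGCGCA, matching at positions 145–154.
Each forward site pairs with the reverse site to give a product ending at position 154: sizes 112, 63 bp.

112 bp, 63 bp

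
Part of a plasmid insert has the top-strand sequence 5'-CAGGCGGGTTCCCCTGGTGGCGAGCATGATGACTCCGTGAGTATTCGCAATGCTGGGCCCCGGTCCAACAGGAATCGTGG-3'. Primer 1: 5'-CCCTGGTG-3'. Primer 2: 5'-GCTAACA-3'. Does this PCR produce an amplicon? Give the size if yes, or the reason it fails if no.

Primer 2 (GCTAACA) does not match the top strand, and its reverse complement TGTTAGC does not match either.
With no annealing site for primer 2, no amplification occurs.

No product — primer 2 has no binding site in the template.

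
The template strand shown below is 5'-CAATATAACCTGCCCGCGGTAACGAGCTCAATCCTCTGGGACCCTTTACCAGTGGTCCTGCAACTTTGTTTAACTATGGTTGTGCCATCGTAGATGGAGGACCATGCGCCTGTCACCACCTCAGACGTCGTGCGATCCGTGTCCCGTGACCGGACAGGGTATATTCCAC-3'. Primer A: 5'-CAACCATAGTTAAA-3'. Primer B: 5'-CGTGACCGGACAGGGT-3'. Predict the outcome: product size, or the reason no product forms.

No product — the primers' 3' ends point away from each other.

Primer A (CAACCATAGTTAAA) has reverse complement TTTAACTATGGTTG, which matches the top strand at positions 69–82; primer A anneals to the top strand there with its 3' end pointing upstream toward position 69.
Primer B (CGTGACCGGACAGGGT) matches the top strand directly at positions 145–160; it anneals to the bottom strand with its 3' end pointing downstream toward position 160.
The 3' ends diverge (primer A extends toward position 1, primer B toward position 169), so the primers never converge on a shared product.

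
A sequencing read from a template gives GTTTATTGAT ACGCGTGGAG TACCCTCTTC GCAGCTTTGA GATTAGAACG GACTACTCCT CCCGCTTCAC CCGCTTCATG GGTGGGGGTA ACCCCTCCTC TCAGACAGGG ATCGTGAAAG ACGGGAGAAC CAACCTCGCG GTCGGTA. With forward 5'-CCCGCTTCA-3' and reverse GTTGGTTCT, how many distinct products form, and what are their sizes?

The forward primer CCCGCTTCA matches the top strand at positions 61–69, 70–78.
The reverse primer's reverse complement is AGAACCAAC, matching at positions 126–134.
Each forward site pairs with the reverse site to give a product ending at position 134: sizes 74, 65 bp.

Two products: 74 bp, 65 bp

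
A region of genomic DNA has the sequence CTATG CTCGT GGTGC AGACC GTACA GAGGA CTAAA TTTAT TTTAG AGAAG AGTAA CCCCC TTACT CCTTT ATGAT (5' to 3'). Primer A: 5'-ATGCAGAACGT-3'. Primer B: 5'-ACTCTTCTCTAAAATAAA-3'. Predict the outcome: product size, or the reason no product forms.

Primer A (ATGCAGAACGT) does not match the top strand, and its reverse complement ACGTTCTGCAT does not match either.
With no annealing site for primer A, no amplification occurs.

No product — primer A has no binding site in the template.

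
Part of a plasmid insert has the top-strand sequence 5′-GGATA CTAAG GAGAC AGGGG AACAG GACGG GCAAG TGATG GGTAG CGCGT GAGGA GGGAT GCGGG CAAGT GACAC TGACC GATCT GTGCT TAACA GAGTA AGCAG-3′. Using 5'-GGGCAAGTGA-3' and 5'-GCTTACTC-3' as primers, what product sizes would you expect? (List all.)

75 bp, 41 bp

The forward primer GGGCAAGTGA matches the top strand at positions 29–38, 63–72.
The reverse primer's reverse complement is GAGTAAGC, matching at positions 96–103.
Each forward site pairs with the reverse site to give a product ending at position 103: sizes 75, 41 bp.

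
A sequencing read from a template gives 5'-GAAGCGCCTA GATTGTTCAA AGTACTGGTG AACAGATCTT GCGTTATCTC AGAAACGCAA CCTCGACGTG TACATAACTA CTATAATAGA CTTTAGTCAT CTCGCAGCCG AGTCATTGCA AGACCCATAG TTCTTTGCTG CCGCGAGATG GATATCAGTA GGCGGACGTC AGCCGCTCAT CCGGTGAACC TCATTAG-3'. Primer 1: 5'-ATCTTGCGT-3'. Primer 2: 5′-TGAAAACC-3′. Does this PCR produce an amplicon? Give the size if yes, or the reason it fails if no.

No product — primer 2 has no binding site in the template.

Primer 2 (TGAAAACC) does not match the top strand, and its reverse complement GGTTTTCA does not match either.
With no annealing site for primer 2, no amplification occurs.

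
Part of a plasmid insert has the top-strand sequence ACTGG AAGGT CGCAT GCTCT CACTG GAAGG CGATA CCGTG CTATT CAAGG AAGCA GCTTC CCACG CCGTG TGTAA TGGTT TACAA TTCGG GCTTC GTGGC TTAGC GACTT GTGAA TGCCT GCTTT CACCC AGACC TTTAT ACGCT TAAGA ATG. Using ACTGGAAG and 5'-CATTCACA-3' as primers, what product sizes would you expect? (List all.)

The forward primer ACTGGAAG matches the top strand at positions 1–8, 22–29.
The reverse primer's reverse complement is TGTGAATG, matching at positions 110–117.
Each forward site pairs with the reverse site to give a product ending at position 117: sizes 117, 96 bp.

117 bp, 96 bp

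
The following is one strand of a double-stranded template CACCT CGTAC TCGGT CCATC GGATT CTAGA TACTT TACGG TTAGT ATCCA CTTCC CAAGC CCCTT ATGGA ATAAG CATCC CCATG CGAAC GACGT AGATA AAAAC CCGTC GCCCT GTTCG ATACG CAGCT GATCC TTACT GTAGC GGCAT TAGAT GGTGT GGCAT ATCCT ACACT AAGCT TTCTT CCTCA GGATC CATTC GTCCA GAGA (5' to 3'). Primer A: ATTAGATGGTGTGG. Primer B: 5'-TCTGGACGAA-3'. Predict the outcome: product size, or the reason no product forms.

Yes — a 59 bp product.

Primer A (ATTAGATGGTGTGG) matches the top strand at positions 149–162; it acts as a forward primer.
Primer B's reverse complement is TTCGTCCAGA, matching the top strand at positions 198–207; it acts as a reverse primer.
The 3' ends face each other across positions 149–207, giving a 59 bp product.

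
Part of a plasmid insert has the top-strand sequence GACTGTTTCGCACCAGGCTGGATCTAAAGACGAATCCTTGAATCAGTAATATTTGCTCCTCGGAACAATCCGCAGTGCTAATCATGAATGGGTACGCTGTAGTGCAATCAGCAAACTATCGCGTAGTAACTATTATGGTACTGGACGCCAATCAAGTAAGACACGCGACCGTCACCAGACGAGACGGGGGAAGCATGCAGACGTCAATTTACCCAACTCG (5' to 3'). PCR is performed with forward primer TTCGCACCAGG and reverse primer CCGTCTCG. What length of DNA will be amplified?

Forward primer TTCGCACCAGG is found on the top strand at positions 7–17.
Taking the reverse complement of CCGTCTCG gives CGAGACGG, found at positions 180–187 on the template; the primer anneals here to the top strand with its 3' end pointing upstream.
The product runs from position 7 to position 187, so its length is 187 − 7 + 1 = 181 bp.

181 bp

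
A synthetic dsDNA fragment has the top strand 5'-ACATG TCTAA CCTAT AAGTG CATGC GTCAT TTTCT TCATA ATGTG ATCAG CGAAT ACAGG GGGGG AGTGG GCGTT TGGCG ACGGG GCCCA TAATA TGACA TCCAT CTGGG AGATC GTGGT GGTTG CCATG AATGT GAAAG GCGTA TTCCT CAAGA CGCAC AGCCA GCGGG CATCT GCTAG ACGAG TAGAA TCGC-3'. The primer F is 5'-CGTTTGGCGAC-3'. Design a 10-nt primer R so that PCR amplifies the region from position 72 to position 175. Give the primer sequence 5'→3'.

5'-AGATGCCCGC-3'

The product's 3' end on the top strand is position 175.
The reverse primer anneals to the top strand over positions 166–175, i.e. to GCGGGCATCT.
Its sequence written 5'→3' is the reverse complement: AGATGCCCGC.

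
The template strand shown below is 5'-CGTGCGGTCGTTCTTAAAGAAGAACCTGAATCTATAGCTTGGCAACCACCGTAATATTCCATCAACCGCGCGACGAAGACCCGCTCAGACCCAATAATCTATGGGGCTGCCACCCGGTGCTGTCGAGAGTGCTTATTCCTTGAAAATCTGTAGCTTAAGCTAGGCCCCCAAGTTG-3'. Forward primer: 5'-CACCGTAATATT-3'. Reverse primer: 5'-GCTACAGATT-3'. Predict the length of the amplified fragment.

108 bp

Forward primer CACCGTAATATT is found on the top strand at positions 47–58.
Reverse complement of the reverse primer: AATCTGTAGC. This occurs on the top strand at positions 145–154.
Product length = (reverse-primer end) − (forward-primer start) + 1 = 154 − 47 + 1 = 108 bp.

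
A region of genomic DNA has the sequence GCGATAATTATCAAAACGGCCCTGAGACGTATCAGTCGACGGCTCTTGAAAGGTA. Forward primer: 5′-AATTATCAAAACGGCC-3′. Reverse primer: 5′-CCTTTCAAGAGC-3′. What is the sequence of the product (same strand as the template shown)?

5'-AATTATCAAAACGGCCCTGAGACGTATCAGTCGACGGCTCTTGAAAGG-3'

Forward primer AATTATCAAAACGGCC is found on the top strand at positions 6–21.
The reverse primer's reverse complement is GCTCTTGAAAGG, which matches the template at positions 42–53.
The product is the template from position 6 through 53 (48 bp).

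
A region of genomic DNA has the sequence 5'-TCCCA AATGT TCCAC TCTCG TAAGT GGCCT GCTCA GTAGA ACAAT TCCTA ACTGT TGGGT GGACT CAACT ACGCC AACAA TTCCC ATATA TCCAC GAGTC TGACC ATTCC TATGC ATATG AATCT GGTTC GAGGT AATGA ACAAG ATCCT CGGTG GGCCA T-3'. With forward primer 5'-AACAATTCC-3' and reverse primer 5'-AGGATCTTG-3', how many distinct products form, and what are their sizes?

Two products: 111 bp, 75 bp

The forward primer AACAATTCC matches the top strand at positions 40–48, 76–84.
The reverse primer's reverse complement is CAAGATCCT, matching at positions 142–150.
Each forward site pairs with the reverse site to give a product ending at position 150: sizes 111, 75 bp.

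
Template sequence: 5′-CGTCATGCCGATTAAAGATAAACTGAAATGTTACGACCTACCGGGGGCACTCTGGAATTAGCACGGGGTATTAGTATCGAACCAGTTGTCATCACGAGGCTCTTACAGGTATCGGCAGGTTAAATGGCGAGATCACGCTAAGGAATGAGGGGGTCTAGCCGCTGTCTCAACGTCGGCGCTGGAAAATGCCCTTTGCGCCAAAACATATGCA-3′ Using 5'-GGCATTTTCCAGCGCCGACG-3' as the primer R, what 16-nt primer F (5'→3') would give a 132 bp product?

The reverse primer's reverse complement CGTCGGCGCTGGAAAATGCC matches the template at positions 171–190, so the product ends at position 190.
A 132 bp product then starts at position 190 − 132 + 1 = 59.
The forward primer is identical to the top strand there: TAGCACGGGGTATTAG.

5'-TAGCACGGGGTATTAG-3'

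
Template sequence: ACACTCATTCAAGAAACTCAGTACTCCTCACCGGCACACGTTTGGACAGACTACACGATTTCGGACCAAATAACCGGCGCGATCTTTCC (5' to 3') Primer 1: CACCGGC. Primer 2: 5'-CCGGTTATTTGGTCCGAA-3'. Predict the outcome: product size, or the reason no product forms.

Yes — a 49 bp product.

Primer 1 (CACCGGC) matches the top strand at positions 29–35; it acts as a forward primer.
Primer 2's reverse complement is TTCGGACCAAATAACCGG, matching the top strand at positions 60–77; it acts as a reverse primer.
The 3' ends face each other across positions 29–77, giving a 49 bp product.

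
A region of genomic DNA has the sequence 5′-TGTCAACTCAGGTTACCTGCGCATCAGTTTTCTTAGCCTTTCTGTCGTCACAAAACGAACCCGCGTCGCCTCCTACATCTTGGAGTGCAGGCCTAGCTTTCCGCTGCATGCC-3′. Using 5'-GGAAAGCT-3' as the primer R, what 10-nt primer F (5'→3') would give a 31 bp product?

The reverse primer's reverse complement AGCTTTCC matches the template at positions 95–102, so the product ends at position 102.
A 31 bp product then starts at position 102 − 31 + 1 = 72.
The forward primer is identical to the top strand there: CCTACATCTT.

5'-CCTACATCTT-3'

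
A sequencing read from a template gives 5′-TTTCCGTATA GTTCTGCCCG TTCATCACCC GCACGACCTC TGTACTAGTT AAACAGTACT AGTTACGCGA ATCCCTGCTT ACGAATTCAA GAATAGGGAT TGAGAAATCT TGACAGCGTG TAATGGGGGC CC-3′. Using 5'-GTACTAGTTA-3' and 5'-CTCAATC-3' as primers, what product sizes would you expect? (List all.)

The forward primer GTACTAGTTA matches the top strand at positions 42–51, 56–65.
The reverse primer's reverse complement is GATTGAG, matching at positions 98–104.
Each forward site pairs with the reverse site to give a product ending at position 104: sizes 63, 49 bp.

63 bp, 49 bp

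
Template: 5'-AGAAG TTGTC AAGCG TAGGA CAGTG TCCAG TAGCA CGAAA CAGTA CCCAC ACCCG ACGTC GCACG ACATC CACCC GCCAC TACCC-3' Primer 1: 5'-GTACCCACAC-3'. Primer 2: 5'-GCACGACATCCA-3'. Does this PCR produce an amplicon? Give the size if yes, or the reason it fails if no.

No product — both primers anneal to the same strand and extend in the same direction.

Primer 1 (GTACCCACAC) matches the top strand at positions 43–52 (3' end points downstream).
Primer 2 (GCACGACATCCA) also matches the top strand directly, at positions 61–72 — its reverse complement TGGATGTCGTGC is not present.
Both primers anneal to the bottom strand with 3' ends pointing the same way, so neither can prime synthesis back toward the other.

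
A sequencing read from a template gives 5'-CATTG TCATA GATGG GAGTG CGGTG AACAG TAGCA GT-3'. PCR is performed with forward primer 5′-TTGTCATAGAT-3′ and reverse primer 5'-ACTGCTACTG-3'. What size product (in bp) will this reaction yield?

35 bp

The forward primer matches the template at positions 3–13.
Reverse complement of the reverse primer: CAGTAGCAGT. This occurs on the top strand at positions 28–37.
Amplicon spans positions 3–37: 35 bp.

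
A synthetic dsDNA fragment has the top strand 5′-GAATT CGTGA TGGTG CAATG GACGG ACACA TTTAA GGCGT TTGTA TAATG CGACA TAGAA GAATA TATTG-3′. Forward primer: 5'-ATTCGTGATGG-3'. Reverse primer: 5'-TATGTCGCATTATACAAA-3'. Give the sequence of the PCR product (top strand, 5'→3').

The forward primer matches the template at positions 3–13.
The reverse primer's reverse complement is TTTGTATAATGCGACATA, which matches the template at positions 40–57.
The product is the template from position 3 through 57 (55 bp).

5'-ATTCGTGATGGTGCAATGGACGGACACATTTAAGGCGTTTGTATAATGCGACATA-3'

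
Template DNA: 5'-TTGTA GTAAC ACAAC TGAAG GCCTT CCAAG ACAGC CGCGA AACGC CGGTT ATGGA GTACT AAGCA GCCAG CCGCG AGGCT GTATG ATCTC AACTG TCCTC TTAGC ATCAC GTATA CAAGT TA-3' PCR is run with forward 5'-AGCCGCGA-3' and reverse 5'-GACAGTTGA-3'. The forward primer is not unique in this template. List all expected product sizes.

The forward primer AGCCGCGA matches the top strand at positions 33–40, 69–76.
The reverse primer's reverse complement is TCAACTGTC, matching at positions 89–97.
Each forward site pairs with the reverse site to give a product ending at position 97: sizes 65, 29 bp.

65 bp, 29 bp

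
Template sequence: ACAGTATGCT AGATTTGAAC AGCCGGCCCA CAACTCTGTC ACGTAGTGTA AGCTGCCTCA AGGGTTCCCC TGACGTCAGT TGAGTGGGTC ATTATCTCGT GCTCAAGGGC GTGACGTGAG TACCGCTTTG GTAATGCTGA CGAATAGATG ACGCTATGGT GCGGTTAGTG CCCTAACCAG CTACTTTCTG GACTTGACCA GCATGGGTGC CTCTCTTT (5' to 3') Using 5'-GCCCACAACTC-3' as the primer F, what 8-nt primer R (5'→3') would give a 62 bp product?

5'-CCACTCAA-3'

The forward primer binds at positions 26–36, so a 62 bp product ends at position 26 + 62 − 1 = 87.
The reverse primer anneals to the top strand over positions 80–87, i.e. to TTGAGTGG.
Its sequence written 5'→3' is the reverse complement: CCACTCAA.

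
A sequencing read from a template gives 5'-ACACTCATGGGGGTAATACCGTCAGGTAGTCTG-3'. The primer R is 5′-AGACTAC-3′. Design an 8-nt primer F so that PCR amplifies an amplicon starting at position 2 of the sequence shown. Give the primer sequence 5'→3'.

The reverse primer's reverse complement GTAGTCT matches the template at positions 26–32; the product starts at position 2.
The forward primer is identical to the top strand over positions 2–9: CACTCATG.

5'-CACTCATG-3'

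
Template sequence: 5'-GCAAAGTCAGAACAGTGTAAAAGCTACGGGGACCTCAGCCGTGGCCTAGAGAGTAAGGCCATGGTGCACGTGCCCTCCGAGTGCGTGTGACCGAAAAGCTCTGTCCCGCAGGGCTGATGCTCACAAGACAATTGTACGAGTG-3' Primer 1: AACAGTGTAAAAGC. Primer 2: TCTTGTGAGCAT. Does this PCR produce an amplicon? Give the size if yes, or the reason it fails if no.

Yes — a 118 bp product.

Primer 1 (AACAGTGTAAAAGC) matches the top strand at positions 11–24; it acts as a forward primer.
Primer 2's reverse complement is ATGCTCACAAGA, matching the top strand at positions 117–128; it acts as a reverse primer.
The 3' ends face each other across positions 11–128, giving a 118 bp product.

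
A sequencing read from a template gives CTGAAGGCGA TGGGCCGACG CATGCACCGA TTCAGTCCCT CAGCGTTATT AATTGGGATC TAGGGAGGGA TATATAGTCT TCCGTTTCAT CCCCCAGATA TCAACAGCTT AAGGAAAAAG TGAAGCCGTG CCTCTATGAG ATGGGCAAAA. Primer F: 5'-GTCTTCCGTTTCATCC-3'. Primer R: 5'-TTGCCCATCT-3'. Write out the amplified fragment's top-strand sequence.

5'-GTCTTCCGTTTCATCCCCCAGATATCAACAGCTTAAGGAAAAAGTGAAGCCGTGCCTCTATGAGATGGGCAA-3'

The forward primer matches the template at positions 77–92.
The reverse primer's reverse complement is AGATGGGCAA, which matches the template at positions 139–148.
The product is the template from position 77 through 148 (72 bp).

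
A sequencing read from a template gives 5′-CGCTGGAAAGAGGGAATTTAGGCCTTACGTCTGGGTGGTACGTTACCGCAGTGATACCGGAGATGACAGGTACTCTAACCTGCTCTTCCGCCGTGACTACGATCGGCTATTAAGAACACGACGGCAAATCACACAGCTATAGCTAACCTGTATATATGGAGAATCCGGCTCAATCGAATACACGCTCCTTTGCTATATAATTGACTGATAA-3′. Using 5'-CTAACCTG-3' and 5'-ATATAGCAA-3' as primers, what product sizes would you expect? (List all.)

The forward primer CTAACCTG matches the top strand at positions 75–82, 143–150.
The reverse primer's reverse complement is TTGCTATAT, matching at positions 190–198.
Each forward site pairs with the reverse site to give a product ending at position 198: sizes 124, 56 bp.

124 bp, 56 bp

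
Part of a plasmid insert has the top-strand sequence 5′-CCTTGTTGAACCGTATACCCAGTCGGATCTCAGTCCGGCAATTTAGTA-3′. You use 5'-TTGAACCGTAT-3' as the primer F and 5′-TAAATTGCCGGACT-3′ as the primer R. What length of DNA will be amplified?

40 bp

The forward primer matches the template at positions 6–16.
Taking the reverse complement of TAAATTGCCGGACT gives AGTCCGGCAATTTA, found at positions 32–45 on the template; the primer anneals here to the top strand with its 3' end pointing upstream.
The product runs from position 6 to position 45, so its length is 45 − 6 + 1 = 40 bp.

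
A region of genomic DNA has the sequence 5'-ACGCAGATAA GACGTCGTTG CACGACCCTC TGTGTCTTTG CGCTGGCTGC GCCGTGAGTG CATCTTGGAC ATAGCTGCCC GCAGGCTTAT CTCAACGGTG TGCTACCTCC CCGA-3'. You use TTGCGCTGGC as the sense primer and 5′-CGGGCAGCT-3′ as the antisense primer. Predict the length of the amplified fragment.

44 bp

Forward primer TTGCGCTGGC is found on the top strand at positions 38–47.
Reverse complement of the reverse primer: AGCTGCCCG. This occurs on the top strand at positions 73–81.
The product runs from position 38 to position 81, so its length is 81 − 38 + 1 = 44 bp.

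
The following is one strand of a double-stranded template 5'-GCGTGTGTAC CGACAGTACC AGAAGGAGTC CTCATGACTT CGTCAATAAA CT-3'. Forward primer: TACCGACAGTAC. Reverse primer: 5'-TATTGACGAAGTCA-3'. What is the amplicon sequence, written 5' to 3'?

5'-TACCGACAGTACCAGAAGGAGTCCTCATGACTTCGTCAATA-3'

The forward primer matches the template at positions 8–19.
The reverse primer's reverse complement is TGACTTCGTCAATA, which matches the template at positions 35–48.
The product is the template from position 8 through 48 (41 bp).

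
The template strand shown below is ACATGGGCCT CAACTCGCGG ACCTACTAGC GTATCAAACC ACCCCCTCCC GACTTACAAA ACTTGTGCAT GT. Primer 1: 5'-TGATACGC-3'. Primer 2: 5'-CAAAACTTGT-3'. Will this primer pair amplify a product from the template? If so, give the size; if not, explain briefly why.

Primer 1 (TGATACGC) has reverse complement GCGTATCA, which matches the top strand at positions 29–36; primer 1 anneals to the top strand there with its 3' end pointing upstream toward position 29.
Primer 2 (CAAAACTTGT) matches the top strand directly at positions 57–66; it anneals to the bottom strand with its 3' end pointing downstream toward position 66.
The 3' ends diverge (primer 1 extends toward position 1, primer 2 toward position 72), so the primers never converge on a shared product.

No product — the primers' 3' ends point away from each other.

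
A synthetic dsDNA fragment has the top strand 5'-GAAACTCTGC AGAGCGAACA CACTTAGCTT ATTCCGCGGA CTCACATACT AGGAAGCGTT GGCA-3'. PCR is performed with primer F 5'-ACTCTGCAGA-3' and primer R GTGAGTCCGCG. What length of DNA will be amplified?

Forward primer ACTCTGCAGA is found on the top strand at positions 4–13.
Reverse complement of the reverse primer: CGCGGACTCAC. This occurs on the top strand at positions 35–45.
Product length = (reverse-primer end) − (forward-primer start) + 1 = 45 − 4 + 1 = 42 bp.

42 bp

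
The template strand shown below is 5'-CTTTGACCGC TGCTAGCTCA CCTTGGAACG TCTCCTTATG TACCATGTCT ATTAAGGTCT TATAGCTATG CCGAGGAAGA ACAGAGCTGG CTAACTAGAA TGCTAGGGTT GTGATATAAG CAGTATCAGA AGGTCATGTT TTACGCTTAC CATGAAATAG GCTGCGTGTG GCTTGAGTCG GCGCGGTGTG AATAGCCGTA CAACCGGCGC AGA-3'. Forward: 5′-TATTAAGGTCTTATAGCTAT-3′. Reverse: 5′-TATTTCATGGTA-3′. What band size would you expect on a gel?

The forward primer matches the template at positions 50–69.
Taking the reverse complement of TATTTCATGGTA gives TACCATGAAATA, found at positions 148–159 on the template; the primer anneals here to the top strand with its 3' end pointing upstream.
The product runs from position 50 to position 159, so its length is 159 − 50 + 1 = 110 bp.

110 bp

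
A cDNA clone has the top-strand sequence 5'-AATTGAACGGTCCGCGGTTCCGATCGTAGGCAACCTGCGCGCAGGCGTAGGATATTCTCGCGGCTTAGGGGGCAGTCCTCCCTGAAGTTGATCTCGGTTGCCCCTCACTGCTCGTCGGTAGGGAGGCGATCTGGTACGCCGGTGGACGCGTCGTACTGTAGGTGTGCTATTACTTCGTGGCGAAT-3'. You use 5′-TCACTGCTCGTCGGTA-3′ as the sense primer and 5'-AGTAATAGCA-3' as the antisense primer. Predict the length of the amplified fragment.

70 bp

The forward primer matches the template at positions 105–120.
Reverse complement of the reverse primer: TGCTATTACT. This occurs on the top strand at positions 165–174.
Amplicon spans positions 105–174: 70 bp.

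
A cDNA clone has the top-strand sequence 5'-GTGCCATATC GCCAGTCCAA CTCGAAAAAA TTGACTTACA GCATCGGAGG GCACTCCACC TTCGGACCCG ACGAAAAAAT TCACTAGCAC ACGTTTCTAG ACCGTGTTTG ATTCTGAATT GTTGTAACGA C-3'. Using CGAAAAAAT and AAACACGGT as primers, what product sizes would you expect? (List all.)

87 bp, 38 bp

The forward primer CGAAAAAAT matches the top strand at positions 23–31, 72–80.
The reverse primer's reverse complement is ACCGTGTTT, matching at positions 101–109.
Each forward site pairs with the reverse site to give a product ending at position 109: sizes 87, 38 bp.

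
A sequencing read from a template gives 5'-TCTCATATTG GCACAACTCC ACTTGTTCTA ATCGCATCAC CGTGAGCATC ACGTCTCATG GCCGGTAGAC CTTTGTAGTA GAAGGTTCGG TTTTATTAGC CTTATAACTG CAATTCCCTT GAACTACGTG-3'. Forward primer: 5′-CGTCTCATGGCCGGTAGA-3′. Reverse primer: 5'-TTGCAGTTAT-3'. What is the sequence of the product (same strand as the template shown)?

5'-CGTCTCATGGCCGGTAGACCTTTGTAGTAGAAGGTTCGGTTTTATTAGCCTTATAACTGCAA-3'

Forward primer CGTCTCATGGCCGGTAGA is found on the top strand at positions 52–69.
Taking the reverse complement of TTGCAGTTAT gives ATAACTGCAA, found at positions 104–113 on the template; the primer anneals here to the top strand with its 3' end pointing upstream.
The product is the template from position 52 through 113 (62 bp).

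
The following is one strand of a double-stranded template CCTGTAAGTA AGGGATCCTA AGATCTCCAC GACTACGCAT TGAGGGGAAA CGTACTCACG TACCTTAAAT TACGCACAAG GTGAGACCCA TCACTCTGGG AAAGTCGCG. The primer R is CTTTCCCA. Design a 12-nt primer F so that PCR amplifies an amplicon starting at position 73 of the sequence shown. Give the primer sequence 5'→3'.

5'-CGCACAAGGTGA-3'

The reverse primer's reverse complement TGGGAAAG matches the template at positions 97–104; the product starts at position 73.
The forward primer is identical to the top strand over positions 73–84: CGCACAAGGTGA.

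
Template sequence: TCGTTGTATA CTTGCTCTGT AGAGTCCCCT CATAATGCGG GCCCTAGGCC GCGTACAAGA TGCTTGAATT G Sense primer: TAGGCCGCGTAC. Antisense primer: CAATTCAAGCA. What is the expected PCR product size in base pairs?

27 bp

Forward primer TAGGCCGCGTAC is found on the top strand at positions 45–56.
Taking the reverse complement of CAATTCAAGCA gives TGCTTGAATTG, found at positions 61–71 on the template; the primer anneals here to the top strand with its 3' end pointing upstream.
Amplicon spans positions 45–71: 27 bp.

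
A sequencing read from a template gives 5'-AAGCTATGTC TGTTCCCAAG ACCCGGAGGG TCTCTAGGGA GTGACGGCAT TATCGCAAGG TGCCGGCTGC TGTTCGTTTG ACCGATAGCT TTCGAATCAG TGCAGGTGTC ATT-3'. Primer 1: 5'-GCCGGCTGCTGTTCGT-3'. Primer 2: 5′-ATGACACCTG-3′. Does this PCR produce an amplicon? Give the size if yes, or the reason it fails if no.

Yes — a 51 bp product.

Primer 1 (GCCGGCTGCTGTTCGT) matches the top strand at positions 62–77; it acts as a forward primer.
Primer 2's reverse complement is CAGGTGTCAT, matching the top strand at positions 103–112; it acts as a reverse primer.
The 3' ends face each other across positions 62–112, giving a 51 bp product.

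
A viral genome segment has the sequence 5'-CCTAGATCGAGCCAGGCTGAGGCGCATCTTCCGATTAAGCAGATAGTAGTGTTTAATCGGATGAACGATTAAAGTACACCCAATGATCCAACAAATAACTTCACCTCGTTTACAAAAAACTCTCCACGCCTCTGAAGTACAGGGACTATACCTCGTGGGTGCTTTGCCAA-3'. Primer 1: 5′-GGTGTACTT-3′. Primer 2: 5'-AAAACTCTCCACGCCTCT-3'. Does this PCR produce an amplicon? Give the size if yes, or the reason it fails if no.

Primer 1 (GGTGTACTT) has reverse complement AAGTACACC, which matches the top strand at positions 72–80; primer 1 anneals to the top strand there with its 3' end pointing upstream toward position 72.
Primer 2 (AAAACTCTCCACGCCTCT) matches the top strand directly at positions 116–133; it anneals to the bottom strand with its 3' end pointing downstream toward position 133.
The 3' ends diverge (primer 1 extends toward position 1, primer 2 toward position 170), so the primers never converge on a shared product.

No product — the primers' 3' ends point away from each other.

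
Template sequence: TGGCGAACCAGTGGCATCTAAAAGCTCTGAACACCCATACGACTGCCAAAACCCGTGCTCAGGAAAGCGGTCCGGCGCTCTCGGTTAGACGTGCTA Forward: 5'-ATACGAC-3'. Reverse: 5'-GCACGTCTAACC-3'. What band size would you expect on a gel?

The forward primer matches the template at positions 37–43.
Reverse complement of the reverse primer: GGTTAGACGTGC. This occurs on the top strand at positions 83–94.
The product runs from position 37 to position 94, so its length is 94 − 37 + 1 = 58 bp.

58 bp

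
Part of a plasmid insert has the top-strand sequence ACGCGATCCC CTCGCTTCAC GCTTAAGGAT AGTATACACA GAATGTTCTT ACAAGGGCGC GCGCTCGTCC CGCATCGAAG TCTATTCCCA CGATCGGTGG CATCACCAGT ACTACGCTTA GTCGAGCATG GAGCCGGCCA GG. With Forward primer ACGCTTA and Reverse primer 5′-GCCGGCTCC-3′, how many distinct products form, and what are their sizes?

The forward primer ACGCTTA matches the top strand at positions 19–25, 114–120.
The reverse primer's reverse complement is GGAGCCGGC, matching at positions 130–138.
Each forward site pairs with the reverse site to give a product ending at position 138: sizes 120, 25 bp.

Two products: 120 bp, 25 bp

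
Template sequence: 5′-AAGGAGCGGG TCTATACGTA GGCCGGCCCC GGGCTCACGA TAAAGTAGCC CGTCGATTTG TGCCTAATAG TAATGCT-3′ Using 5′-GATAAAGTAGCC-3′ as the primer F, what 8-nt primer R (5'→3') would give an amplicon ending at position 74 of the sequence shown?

5'-ATTACTAT-3'

The forward primer binds at positions 39–50; the product's 3' end on the top strand is position 74.
The reverse primer anneals to the top strand over positions 67–74, i.e. to ATAGTAAT.
Its sequence written 5'→3' is the reverse complement: ATTACTAT.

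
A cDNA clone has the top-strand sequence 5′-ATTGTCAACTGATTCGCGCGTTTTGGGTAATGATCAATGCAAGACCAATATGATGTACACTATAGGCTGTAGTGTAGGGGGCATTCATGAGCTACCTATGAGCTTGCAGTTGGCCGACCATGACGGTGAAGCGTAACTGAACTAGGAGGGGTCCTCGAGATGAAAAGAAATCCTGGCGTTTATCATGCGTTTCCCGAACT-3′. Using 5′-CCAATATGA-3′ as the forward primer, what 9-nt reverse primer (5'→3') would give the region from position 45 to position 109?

5'-CTGCAAGCT-3'

The product's 3' end on the top strand is position 109.
The reverse primer anneals to the top strand over positions 101–109, i.e. to AGCTTGCAG.
Its sequence written 5'→3' is the reverse complement: CTGCAAGCT.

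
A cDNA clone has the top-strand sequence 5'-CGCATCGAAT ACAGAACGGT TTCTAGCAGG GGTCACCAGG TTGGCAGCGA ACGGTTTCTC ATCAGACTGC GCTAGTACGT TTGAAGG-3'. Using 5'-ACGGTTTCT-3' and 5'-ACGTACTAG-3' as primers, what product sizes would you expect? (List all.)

65 bp, 30 bp

The forward primer ACGGTTTCT matches the top strand at positions 16–24, 51–59.
The reverse primer's reverse complement is CTAGTACGT, matching at positions 72–80.
Each forward site pairs with the reverse site to give a product ending at position 80: sizes 65, 30 bp.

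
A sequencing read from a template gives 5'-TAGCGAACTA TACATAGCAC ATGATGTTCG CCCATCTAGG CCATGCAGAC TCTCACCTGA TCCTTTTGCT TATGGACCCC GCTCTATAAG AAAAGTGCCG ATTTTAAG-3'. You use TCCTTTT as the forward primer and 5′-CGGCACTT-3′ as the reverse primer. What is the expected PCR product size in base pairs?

40 bp

Scanning the template, TCCTTTT occurs at positions 61–67; this primer anneals to the bottom strand there with its 3' end pointing downstream.
The reverse primer's reverse complement is AAGTGCCG, which matches the template at positions 93–100.
Product length = (reverse-primer end) − (forward-primer start) + 1 = 100 − 61 + 1 = 40 bp.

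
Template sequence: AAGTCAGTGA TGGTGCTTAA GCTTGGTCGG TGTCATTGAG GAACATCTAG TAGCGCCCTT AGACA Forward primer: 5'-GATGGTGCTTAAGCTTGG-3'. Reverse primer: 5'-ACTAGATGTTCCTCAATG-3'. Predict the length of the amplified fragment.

The forward primer matches the template at positions 9–26.
Reverse complement of the reverse primer: CATTGAGGAACATCTAGT. This occurs on the top strand at positions 34–51.
The product runs from position 9 to position 51, so its length is 51 − 9 + 1 = 43 bp.

43 bp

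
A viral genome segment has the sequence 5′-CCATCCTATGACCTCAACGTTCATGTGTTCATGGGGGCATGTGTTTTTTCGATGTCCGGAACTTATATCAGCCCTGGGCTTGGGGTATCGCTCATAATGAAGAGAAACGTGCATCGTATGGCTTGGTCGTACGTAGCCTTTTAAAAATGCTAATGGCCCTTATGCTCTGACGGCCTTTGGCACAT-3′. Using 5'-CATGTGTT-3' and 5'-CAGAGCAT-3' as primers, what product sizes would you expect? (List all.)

The forward primer CATGTGTT matches the top strand at positions 22–29, 38–45.
The reverse primer's reverse complement is ATGCTCTG, matching at positions 162–169.
Each forward site pairs with the reverse site to give a product ending at position 169: sizes 148, 132 bp.

148 bp, 132 bp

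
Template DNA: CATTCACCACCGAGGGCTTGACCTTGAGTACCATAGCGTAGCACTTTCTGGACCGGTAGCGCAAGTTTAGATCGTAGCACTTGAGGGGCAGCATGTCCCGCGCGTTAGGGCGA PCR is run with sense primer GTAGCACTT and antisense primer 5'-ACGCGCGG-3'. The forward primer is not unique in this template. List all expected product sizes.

68 bp, 32 bp

The forward primer GTAGCACTT matches the top strand at positions 38–46, 74–82.
The reverse primer's reverse complement is CCGCGCGT, matching at positions 98–105.
Each forward site pairs with the reverse site to give a product ending at position 105: sizes 68, 32 bp.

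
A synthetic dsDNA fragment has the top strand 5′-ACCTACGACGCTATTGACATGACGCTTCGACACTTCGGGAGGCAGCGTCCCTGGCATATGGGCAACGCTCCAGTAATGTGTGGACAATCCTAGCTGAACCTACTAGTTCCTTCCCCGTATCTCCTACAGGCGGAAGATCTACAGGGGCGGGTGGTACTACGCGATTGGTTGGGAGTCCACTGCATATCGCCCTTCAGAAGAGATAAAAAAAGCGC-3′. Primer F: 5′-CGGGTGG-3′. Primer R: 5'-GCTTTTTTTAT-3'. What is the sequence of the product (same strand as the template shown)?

5'-CGGGTGGTACTACGCGATTGGTTGGGAGTCCACTGCATATCGCCCTTCAGAAGAGATAAAAAAAGC-3'

Scanning the template, CGGGTGG occurs at positions 148–154; this primer anneals to the bottom strand there with its 3' end pointing downstream.
Reverse complement of the reverse primer: ATAAAAAAAGC. This occurs on the top strand at positions 203–213.
The product is the template from position 148 through 213 (66 bp).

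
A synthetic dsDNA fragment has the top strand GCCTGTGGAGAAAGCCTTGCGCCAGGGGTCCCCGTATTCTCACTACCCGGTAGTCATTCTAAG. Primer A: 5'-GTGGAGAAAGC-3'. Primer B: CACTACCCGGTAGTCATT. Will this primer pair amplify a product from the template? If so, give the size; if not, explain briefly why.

Primer A (GTGGAGAAAGC) matches the top strand at positions 5–15 (3' end points downstream).
Primer B (CACTACCCGGTAGTCATT) also matches the top strand directly, at positions 41–58 — its reverse complement AATGACTACCGGGTAGTG is not present.
Both primers anneal to the bottom strand with 3' ends pointing the same way, so neither can prime synthesis back toward the other.

No product — both primers anneal to the same strand and extend in the same direction.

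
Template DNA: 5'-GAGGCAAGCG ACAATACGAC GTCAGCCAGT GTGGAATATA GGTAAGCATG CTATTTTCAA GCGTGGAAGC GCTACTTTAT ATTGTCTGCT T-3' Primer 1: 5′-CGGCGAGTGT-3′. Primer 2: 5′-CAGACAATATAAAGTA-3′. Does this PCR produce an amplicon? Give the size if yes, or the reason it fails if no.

Primer 1 (CGGCGAGTGT) does not match the top strand, and its reverse complement ACACTCGCCG does not match either.
With no annealing site for primer 1, no amplification occurs.

No product — primer 1 has no binding site in the template.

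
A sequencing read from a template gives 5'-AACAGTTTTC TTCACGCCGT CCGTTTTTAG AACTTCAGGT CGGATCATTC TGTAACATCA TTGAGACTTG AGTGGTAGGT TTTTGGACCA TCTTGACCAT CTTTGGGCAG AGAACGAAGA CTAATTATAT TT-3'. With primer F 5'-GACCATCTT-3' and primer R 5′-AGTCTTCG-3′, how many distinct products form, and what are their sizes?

The forward primer GACCATCTT matches the top strand at positions 86–94, 95–103.
The reverse primer's reverse complement is CGAAGACT, matching at positions 115–122.
Each forward site pairs with the reverse site to give a product ending at position 122: sizes 37, 28 bp.

Two products: 37 bp, 28 bp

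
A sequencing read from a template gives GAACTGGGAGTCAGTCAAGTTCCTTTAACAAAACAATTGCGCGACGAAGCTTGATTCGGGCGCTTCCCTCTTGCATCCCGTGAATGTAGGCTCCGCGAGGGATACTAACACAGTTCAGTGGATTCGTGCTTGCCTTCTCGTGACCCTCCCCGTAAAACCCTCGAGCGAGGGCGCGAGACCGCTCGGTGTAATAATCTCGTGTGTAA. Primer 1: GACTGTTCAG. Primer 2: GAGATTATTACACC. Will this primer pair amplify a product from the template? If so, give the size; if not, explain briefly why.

No product — primer 1 has no binding site in the template.

Primer 1 (GACTGTTCAG) does not match the top strand, and its reverse complement CTGAACAGTC does not match either.
With no annealing site for primer 1, no amplification occurs.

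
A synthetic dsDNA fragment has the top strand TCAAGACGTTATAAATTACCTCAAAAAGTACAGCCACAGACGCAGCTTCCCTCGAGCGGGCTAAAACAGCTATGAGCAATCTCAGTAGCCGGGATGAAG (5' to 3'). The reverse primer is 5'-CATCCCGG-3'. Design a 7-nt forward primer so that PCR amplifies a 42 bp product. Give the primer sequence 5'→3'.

The reverse primer's reverse complement CCGGGATG matches the template at positions 89–96, so the product ends at position 96.
A 42 bp product then starts at position 96 − 42 + 1 = 55.
The forward primer is identical to the top strand there: AGCGGGC.

5'-AGCGGGC-3'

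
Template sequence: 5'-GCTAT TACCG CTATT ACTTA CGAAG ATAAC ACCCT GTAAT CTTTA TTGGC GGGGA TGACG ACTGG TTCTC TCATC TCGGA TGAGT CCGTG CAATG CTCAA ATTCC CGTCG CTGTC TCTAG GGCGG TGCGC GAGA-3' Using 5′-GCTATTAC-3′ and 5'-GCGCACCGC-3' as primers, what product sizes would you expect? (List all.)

The forward primer GCTATTAC matches the top strand at positions 1–8, 10–17.
The reverse primer's reverse complement is GCGGTGCGC, matching at positions 122–130.
Each forward site pairs with the reverse site to give a product ending at position 130: sizes 130, 121 bp.

130 bp, 121 bp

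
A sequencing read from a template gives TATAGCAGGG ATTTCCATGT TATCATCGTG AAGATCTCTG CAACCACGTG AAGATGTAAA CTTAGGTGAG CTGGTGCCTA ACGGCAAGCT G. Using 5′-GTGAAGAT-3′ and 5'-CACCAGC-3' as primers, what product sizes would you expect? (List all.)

49 bp, 29 bp

The forward primer GTGAAGAT matches the top strand at positions 28–35, 48–55.
The reverse primer's reverse complement is GCTGGTG, matching at positions 70–76.
Each forward site pairs with the reverse site to give a product ending at position 76: sizes 49, 29 bp.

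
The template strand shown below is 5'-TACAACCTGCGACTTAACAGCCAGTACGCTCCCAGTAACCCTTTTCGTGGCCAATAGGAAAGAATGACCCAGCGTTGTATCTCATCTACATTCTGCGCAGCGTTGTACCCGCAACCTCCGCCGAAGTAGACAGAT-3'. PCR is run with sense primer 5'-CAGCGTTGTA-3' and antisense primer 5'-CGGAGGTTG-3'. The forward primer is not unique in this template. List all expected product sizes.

The forward primer CAGCGTTGTA matches the top strand at positions 70–79, 98–107.
The reverse primer's reverse complement is CAACCTCCG, matching at positions 112–120.
Each forward site pairs with the reverse site to give a product ending at position 120: sizes 51, 23 bp.

51 bp, 23 bp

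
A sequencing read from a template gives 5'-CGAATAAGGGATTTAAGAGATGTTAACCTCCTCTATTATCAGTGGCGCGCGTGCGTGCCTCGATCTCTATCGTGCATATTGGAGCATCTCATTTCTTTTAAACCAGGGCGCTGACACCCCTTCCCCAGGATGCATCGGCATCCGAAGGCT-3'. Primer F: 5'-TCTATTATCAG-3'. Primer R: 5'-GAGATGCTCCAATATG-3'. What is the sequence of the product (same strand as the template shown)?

Scanning the template, TCTATTATCAG occurs at positions 32–42; this primer anneals to the bottom strand there with its 3' end pointing downstream.
Taking the reverse complement of GAGATGCTCCAATATG gives CATATTGGAGCATCTC, found at positions 75–90 on the template; the primer anneals here to the top strand with its 3' end pointing upstream.
The product is the template from position 32 through 90 (59 bp).

5'-TCTATTATCAGTGGCGCGCGTGCGTGCCTCGATCTCTATCGTGCATATTGGAGCATCTC-3'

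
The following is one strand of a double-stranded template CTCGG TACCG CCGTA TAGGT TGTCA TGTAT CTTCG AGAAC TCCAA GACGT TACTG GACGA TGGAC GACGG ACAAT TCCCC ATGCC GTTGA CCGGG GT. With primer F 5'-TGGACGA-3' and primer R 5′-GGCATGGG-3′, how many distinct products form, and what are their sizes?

The forward primer TGGACGA matches the top strand at positions 54–60, 61–67.
The reverse primer's reverse complement is CCCATGCC, matching at positions 78–85.
Each forward site pairs with the reverse site to give a product ending at position 85: sizes 32, 25 bp.

Two products: 32 bp, 25 bp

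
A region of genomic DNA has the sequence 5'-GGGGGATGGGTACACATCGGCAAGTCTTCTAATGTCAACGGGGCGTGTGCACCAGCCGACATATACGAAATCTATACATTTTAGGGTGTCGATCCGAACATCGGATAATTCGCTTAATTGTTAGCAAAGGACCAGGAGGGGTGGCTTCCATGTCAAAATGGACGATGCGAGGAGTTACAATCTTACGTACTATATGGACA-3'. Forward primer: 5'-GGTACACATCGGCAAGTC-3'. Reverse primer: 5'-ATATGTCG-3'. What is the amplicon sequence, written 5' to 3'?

The forward primer matches the template at positions 9–26.
Taking the reverse complement of ATATGTCG gives CGACATAT, found at positions 57–64 on the template; the primer anneals here to the top strand with its 3' end pointing upstream.
The product is the template from position 9 through 64 (56 bp).

5'-GGTACACATCGGCAAGTCTTCTAATGTCAACGGGGCGTGTGCACCAGCCGACATAT-3'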